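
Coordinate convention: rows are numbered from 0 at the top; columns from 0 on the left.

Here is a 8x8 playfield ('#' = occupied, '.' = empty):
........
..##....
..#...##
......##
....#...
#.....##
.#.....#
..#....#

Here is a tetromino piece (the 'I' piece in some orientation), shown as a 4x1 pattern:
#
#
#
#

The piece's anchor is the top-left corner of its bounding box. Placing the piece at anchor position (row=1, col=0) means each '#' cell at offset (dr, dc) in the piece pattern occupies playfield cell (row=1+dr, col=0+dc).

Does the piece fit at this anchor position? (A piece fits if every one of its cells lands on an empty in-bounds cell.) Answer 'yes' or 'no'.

Check each piece cell at anchor (1, 0):
  offset (0,0) -> (1,0): empty -> OK
  offset (1,0) -> (2,0): empty -> OK
  offset (2,0) -> (3,0): empty -> OK
  offset (3,0) -> (4,0): empty -> OK
All cells valid: yes

Answer: yes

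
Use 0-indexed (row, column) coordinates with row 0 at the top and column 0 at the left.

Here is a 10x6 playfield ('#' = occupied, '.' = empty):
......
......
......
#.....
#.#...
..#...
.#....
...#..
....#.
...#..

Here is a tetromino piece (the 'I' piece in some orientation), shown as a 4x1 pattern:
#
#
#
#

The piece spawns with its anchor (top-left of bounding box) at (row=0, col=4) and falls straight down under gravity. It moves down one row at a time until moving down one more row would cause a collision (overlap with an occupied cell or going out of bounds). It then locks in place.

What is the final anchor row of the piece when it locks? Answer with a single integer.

Answer: 4

Derivation:
Spawn at (row=0, col=4). Try each row:
  row 0: fits
  row 1: fits
  row 2: fits
  row 3: fits
  row 4: fits
  row 5: blocked -> lock at row 4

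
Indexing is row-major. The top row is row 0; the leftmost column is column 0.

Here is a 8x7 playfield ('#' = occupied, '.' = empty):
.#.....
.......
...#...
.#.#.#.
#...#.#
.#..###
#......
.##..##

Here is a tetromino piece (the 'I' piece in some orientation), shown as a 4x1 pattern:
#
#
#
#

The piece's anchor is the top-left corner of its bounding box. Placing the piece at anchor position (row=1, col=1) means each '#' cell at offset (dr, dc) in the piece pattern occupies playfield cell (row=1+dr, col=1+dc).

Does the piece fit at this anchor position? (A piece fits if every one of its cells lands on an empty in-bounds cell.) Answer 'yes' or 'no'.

Answer: no

Derivation:
Check each piece cell at anchor (1, 1):
  offset (0,0) -> (1,1): empty -> OK
  offset (1,0) -> (2,1): empty -> OK
  offset (2,0) -> (3,1): occupied ('#') -> FAIL
  offset (3,0) -> (4,1): empty -> OK
All cells valid: no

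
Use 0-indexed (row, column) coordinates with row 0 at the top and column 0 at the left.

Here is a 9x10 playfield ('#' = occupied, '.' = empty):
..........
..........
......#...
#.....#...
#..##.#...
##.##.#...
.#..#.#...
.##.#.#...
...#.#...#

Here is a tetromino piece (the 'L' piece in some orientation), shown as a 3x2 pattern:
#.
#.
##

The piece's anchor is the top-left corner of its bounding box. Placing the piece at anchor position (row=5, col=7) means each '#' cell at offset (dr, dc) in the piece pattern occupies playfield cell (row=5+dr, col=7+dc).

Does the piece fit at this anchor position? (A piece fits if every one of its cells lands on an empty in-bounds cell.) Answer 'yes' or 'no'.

Check each piece cell at anchor (5, 7):
  offset (0,0) -> (5,7): empty -> OK
  offset (1,0) -> (6,7): empty -> OK
  offset (2,0) -> (7,7): empty -> OK
  offset (2,1) -> (7,8): empty -> OK
All cells valid: yes

Answer: yes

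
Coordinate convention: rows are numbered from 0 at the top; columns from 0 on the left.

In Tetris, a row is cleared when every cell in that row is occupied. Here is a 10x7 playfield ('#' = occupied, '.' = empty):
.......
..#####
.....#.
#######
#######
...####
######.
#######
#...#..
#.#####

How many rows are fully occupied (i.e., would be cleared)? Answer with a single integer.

Check each row:
  row 0: 7 empty cells -> not full
  row 1: 2 empty cells -> not full
  row 2: 6 empty cells -> not full
  row 3: 0 empty cells -> FULL (clear)
  row 4: 0 empty cells -> FULL (clear)
  row 5: 3 empty cells -> not full
  row 6: 1 empty cell -> not full
  row 7: 0 empty cells -> FULL (clear)
  row 8: 5 empty cells -> not full
  row 9: 1 empty cell -> not full
Total rows cleared: 3

Answer: 3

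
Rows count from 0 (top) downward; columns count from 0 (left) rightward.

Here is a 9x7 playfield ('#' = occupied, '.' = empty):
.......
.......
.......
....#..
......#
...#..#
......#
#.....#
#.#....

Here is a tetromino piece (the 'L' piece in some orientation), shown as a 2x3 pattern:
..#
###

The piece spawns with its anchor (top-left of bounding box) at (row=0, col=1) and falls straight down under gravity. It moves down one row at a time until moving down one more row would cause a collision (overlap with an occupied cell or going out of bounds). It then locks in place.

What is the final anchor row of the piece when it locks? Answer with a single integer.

Answer: 3

Derivation:
Spawn at (row=0, col=1). Try each row:
  row 0: fits
  row 1: fits
  row 2: fits
  row 3: fits
  row 4: blocked -> lock at row 3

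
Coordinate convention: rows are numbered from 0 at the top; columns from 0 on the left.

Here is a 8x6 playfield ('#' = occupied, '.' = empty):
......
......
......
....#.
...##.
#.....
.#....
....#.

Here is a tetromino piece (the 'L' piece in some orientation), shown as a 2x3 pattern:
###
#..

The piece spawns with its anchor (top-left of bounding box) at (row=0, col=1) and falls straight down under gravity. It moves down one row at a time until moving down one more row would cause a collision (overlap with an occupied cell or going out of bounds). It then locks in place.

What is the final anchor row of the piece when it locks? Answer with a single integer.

Answer: 3

Derivation:
Spawn at (row=0, col=1). Try each row:
  row 0: fits
  row 1: fits
  row 2: fits
  row 3: fits
  row 4: blocked -> lock at row 3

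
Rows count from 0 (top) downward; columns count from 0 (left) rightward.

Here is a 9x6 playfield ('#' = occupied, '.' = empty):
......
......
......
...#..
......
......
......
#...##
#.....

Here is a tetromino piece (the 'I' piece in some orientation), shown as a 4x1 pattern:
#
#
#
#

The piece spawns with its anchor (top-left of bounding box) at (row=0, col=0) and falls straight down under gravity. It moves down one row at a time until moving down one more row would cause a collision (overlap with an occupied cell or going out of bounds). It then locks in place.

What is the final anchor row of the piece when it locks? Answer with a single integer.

Spawn at (row=0, col=0). Try each row:
  row 0: fits
  row 1: fits
  row 2: fits
  row 3: fits
  row 4: blocked -> lock at row 3

Answer: 3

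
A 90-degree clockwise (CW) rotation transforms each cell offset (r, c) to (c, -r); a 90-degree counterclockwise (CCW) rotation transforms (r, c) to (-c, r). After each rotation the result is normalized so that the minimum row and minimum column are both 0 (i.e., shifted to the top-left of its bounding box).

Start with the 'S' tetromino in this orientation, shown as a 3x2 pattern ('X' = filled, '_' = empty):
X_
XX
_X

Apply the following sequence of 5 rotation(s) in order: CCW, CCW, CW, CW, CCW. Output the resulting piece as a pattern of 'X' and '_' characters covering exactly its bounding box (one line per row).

Start:
X_
XX
_X
After rotation 1 (CCW):
_XX
XX_
After rotation 2 (CCW):
X_
XX
_X
After rotation 3 (CW):
_XX
XX_
After rotation 4 (CW):
X_
XX
_X
After rotation 5 (CCW):
_XX
XX_

Answer: _XX
XX_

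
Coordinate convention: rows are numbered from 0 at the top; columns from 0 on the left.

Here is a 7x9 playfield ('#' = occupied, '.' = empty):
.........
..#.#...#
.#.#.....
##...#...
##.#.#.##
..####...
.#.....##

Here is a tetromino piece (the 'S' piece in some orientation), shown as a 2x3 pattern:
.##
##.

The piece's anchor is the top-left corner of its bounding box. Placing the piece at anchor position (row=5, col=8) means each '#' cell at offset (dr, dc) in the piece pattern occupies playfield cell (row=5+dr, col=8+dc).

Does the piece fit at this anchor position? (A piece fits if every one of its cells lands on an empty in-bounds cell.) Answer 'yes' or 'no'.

Answer: no

Derivation:
Check each piece cell at anchor (5, 8):
  offset (0,1) -> (5,9): out of bounds -> FAIL
  offset (0,2) -> (5,10): out of bounds -> FAIL
  offset (1,0) -> (6,8): occupied ('#') -> FAIL
  offset (1,1) -> (6,9): out of bounds -> FAIL
All cells valid: no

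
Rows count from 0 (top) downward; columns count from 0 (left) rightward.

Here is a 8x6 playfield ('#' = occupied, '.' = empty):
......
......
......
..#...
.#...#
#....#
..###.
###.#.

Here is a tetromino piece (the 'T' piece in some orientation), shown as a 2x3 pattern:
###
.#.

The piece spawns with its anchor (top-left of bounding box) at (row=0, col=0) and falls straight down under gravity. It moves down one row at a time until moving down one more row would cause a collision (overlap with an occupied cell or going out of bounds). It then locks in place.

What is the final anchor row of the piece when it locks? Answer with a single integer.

Spawn at (row=0, col=0). Try each row:
  row 0: fits
  row 1: fits
  row 2: fits
  row 3: blocked -> lock at row 2

Answer: 2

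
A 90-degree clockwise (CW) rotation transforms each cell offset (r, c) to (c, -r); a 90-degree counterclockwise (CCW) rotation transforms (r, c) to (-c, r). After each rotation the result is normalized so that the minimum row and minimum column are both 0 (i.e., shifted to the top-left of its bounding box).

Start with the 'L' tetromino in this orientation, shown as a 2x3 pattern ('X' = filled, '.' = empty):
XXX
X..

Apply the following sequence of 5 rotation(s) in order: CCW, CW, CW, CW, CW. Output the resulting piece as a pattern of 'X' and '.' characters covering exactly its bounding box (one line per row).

Answer: X.
X.
XX

Derivation:
Start:
XXX
X..
After rotation 1 (CCW):
X.
X.
XX
After rotation 2 (CW):
XXX
X..
After rotation 3 (CW):
XX
.X
.X
After rotation 4 (CW):
..X
XXX
After rotation 5 (CW):
X.
X.
XX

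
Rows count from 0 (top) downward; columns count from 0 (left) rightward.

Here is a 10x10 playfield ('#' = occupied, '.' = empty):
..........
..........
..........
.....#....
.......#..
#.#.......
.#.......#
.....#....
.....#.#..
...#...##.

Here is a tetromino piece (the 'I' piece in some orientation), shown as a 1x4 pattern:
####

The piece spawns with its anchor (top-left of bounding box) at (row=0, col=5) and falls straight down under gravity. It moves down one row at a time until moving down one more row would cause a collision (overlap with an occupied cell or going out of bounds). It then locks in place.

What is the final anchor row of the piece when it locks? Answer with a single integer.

Spawn at (row=0, col=5). Try each row:
  row 0: fits
  row 1: fits
  row 2: fits
  row 3: blocked -> lock at row 2

Answer: 2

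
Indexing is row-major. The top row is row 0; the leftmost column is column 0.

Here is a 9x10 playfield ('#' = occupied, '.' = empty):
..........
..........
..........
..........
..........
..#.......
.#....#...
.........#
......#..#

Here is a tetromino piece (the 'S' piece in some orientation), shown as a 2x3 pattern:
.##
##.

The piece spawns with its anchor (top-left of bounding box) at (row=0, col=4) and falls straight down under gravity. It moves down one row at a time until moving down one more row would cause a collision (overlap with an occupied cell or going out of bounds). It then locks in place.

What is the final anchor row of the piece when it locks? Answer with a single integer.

Spawn at (row=0, col=4). Try each row:
  row 0: fits
  row 1: fits
  row 2: fits
  row 3: fits
  row 4: fits
  row 5: fits
  row 6: blocked -> lock at row 5

Answer: 5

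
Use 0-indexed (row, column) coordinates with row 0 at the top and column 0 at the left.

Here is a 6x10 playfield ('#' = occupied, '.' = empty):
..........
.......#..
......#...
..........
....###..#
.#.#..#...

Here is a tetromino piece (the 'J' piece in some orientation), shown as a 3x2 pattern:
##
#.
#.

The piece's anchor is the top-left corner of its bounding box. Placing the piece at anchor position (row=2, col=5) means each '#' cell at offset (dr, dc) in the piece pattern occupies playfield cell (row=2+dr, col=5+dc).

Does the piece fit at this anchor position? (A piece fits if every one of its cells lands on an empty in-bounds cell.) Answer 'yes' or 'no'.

Answer: no

Derivation:
Check each piece cell at anchor (2, 5):
  offset (0,0) -> (2,5): empty -> OK
  offset (0,1) -> (2,6): occupied ('#') -> FAIL
  offset (1,0) -> (3,5): empty -> OK
  offset (2,0) -> (4,5): occupied ('#') -> FAIL
All cells valid: no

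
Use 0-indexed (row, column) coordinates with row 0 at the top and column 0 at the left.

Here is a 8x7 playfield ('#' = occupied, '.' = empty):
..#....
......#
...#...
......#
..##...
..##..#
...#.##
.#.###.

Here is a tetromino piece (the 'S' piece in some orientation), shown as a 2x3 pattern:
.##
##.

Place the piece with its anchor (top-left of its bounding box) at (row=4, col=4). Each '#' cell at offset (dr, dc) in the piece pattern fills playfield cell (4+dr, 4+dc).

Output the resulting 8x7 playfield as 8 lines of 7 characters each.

Fill (4+0,4+1) = (4,5)
Fill (4+0,4+2) = (4,6)
Fill (4+1,4+0) = (5,4)
Fill (4+1,4+1) = (5,5)

Answer: ..#....
......#
...#...
......#
..##.##
..#####
...#.##
.#.###.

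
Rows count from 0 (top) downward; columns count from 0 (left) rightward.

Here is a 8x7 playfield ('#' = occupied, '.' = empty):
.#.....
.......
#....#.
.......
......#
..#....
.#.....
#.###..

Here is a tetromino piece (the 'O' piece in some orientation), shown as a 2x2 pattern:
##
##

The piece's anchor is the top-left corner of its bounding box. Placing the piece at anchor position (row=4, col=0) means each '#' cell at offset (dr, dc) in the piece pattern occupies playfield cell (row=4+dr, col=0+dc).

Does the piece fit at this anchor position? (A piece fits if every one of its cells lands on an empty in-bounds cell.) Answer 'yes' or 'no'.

Check each piece cell at anchor (4, 0):
  offset (0,0) -> (4,0): empty -> OK
  offset (0,1) -> (4,1): empty -> OK
  offset (1,0) -> (5,0): empty -> OK
  offset (1,1) -> (5,1): empty -> OK
All cells valid: yes

Answer: yes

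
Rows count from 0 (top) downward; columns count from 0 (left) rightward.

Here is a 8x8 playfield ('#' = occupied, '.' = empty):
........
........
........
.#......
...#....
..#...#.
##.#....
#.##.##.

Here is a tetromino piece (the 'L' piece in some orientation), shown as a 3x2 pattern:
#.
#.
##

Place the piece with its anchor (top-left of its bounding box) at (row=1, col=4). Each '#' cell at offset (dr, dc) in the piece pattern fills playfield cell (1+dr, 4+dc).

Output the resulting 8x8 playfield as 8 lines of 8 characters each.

Answer: ........
....#...
....#...
.#..##..
...#....
..#...#.
##.#....
#.##.##.

Derivation:
Fill (1+0,4+0) = (1,4)
Fill (1+1,4+0) = (2,4)
Fill (1+2,4+0) = (3,4)
Fill (1+2,4+1) = (3,5)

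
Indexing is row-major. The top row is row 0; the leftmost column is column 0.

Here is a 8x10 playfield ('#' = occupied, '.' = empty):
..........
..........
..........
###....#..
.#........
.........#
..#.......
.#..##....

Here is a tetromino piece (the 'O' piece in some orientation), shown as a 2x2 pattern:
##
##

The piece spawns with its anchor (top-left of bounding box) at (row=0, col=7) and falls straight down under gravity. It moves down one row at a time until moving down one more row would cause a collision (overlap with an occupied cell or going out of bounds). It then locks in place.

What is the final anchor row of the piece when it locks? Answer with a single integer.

Answer: 1

Derivation:
Spawn at (row=0, col=7). Try each row:
  row 0: fits
  row 1: fits
  row 2: blocked -> lock at row 1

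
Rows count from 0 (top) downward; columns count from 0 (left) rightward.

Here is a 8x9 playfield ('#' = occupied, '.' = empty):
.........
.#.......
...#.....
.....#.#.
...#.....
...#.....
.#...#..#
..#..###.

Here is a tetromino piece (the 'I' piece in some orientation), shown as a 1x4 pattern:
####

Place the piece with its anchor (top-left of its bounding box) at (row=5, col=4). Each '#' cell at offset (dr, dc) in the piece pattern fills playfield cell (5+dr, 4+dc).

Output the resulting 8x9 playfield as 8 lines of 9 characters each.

Answer: .........
.#.......
...#.....
.....#.#.
...#.....
...#####.
.#...#..#
..#..###.

Derivation:
Fill (5+0,4+0) = (5,4)
Fill (5+0,4+1) = (5,5)
Fill (5+0,4+2) = (5,6)
Fill (5+0,4+3) = (5,7)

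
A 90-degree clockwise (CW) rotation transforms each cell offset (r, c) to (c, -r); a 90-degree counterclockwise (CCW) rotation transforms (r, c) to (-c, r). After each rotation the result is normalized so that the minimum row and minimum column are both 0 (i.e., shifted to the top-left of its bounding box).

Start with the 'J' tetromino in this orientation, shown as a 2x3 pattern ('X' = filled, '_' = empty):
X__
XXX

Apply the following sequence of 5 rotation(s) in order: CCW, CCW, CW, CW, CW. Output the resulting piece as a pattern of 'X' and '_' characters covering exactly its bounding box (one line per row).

Start:
X__
XXX
After rotation 1 (CCW):
_X
_X
XX
After rotation 2 (CCW):
XXX
__X
After rotation 3 (CW):
_X
_X
XX
After rotation 4 (CW):
X__
XXX
After rotation 5 (CW):
XX
X_
X_

Answer: XX
X_
X_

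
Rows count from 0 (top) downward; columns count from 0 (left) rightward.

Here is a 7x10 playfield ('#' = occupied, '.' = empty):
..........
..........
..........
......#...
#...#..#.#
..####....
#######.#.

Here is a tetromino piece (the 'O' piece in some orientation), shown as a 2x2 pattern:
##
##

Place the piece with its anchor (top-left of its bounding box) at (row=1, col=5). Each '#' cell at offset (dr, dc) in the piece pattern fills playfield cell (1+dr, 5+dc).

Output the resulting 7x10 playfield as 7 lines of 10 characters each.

Answer: ..........
.....##...
.....##...
......#...
#...#..#.#
..####....
#######.#.

Derivation:
Fill (1+0,5+0) = (1,5)
Fill (1+0,5+1) = (1,6)
Fill (1+1,5+0) = (2,5)
Fill (1+1,5+1) = (2,6)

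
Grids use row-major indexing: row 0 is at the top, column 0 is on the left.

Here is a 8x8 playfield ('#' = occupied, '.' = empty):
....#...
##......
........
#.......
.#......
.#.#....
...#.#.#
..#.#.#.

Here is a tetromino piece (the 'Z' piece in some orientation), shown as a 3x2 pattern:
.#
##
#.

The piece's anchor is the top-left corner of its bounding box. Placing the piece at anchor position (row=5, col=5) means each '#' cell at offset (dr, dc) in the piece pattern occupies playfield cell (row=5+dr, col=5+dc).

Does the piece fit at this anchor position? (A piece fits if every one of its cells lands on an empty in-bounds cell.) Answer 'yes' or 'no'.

Answer: no

Derivation:
Check each piece cell at anchor (5, 5):
  offset (0,1) -> (5,6): empty -> OK
  offset (1,0) -> (6,5): occupied ('#') -> FAIL
  offset (1,1) -> (6,6): empty -> OK
  offset (2,0) -> (7,5): empty -> OK
All cells valid: no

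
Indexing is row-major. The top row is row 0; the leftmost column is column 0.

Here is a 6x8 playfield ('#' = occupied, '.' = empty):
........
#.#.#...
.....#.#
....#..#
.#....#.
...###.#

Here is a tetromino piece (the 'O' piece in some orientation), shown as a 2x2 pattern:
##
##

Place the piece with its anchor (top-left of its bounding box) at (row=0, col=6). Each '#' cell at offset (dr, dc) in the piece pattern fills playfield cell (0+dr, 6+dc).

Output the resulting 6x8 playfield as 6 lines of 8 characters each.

Fill (0+0,6+0) = (0,6)
Fill (0+0,6+1) = (0,7)
Fill (0+1,6+0) = (1,6)
Fill (0+1,6+1) = (1,7)

Answer: ......##
#.#.#.##
.....#.#
....#..#
.#....#.
...###.#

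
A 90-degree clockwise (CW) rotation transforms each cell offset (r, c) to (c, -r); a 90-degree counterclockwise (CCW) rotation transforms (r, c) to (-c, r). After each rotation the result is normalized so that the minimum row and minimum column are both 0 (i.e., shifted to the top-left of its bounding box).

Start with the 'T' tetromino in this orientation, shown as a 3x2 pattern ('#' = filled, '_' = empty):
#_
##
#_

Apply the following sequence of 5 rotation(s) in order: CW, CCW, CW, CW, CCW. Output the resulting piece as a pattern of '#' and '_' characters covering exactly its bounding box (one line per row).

Start:
#_
##
#_
After rotation 1 (CW):
###
_#_
After rotation 2 (CCW):
#_
##
#_
After rotation 3 (CW):
###
_#_
After rotation 4 (CW):
_#
##
_#
After rotation 5 (CCW):
###
_#_

Answer: ###
_#_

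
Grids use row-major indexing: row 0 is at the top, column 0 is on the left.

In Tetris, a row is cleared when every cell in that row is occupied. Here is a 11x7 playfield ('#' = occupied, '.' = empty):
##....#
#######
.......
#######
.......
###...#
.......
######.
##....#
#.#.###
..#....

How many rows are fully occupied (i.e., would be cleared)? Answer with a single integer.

Check each row:
  row 0: 4 empty cells -> not full
  row 1: 0 empty cells -> FULL (clear)
  row 2: 7 empty cells -> not full
  row 3: 0 empty cells -> FULL (clear)
  row 4: 7 empty cells -> not full
  row 5: 3 empty cells -> not full
  row 6: 7 empty cells -> not full
  row 7: 1 empty cell -> not full
  row 8: 4 empty cells -> not full
  row 9: 2 empty cells -> not full
  row 10: 6 empty cells -> not full
Total rows cleared: 2

Answer: 2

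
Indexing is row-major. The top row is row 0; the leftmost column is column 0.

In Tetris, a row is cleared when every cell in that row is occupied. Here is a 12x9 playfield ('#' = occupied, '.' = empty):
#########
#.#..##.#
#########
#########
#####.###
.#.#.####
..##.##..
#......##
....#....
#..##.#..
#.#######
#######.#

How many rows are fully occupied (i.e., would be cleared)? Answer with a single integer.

Check each row:
  row 0: 0 empty cells -> FULL (clear)
  row 1: 4 empty cells -> not full
  row 2: 0 empty cells -> FULL (clear)
  row 3: 0 empty cells -> FULL (clear)
  row 4: 1 empty cell -> not full
  row 5: 3 empty cells -> not full
  row 6: 5 empty cells -> not full
  row 7: 6 empty cells -> not full
  row 8: 8 empty cells -> not full
  row 9: 5 empty cells -> not full
  row 10: 1 empty cell -> not full
  row 11: 1 empty cell -> not full
Total rows cleared: 3

Answer: 3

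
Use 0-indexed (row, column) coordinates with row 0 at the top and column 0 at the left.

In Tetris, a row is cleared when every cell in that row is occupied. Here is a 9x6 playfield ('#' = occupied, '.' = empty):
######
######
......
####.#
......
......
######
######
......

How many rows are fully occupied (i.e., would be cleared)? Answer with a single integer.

Check each row:
  row 0: 0 empty cells -> FULL (clear)
  row 1: 0 empty cells -> FULL (clear)
  row 2: 6 empty cells -> not full
  row 3: 1 empty cell -> not full
  row 4: 6 empty cells -> not full
  row 5: 6 empty cells -> not full
  row 6: 0 empty cells -> FULL (clear)
  row 7: 0 empty cells -> FULL (clear)
  row 8: 6 empty cells -> not full
Total rows cleared: 4

Answer: 4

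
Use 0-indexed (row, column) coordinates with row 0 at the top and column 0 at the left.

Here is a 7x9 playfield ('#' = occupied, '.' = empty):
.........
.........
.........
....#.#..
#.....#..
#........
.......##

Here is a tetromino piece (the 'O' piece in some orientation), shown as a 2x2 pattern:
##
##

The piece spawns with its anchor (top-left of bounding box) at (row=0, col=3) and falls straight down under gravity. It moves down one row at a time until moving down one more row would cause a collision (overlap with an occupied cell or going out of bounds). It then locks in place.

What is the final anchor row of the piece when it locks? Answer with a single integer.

Spawn at (row=0, col=3). Try each row:
  row 0: fits
  row 1: fits
  row 2: blocked -> lock at row 1

Answer: 1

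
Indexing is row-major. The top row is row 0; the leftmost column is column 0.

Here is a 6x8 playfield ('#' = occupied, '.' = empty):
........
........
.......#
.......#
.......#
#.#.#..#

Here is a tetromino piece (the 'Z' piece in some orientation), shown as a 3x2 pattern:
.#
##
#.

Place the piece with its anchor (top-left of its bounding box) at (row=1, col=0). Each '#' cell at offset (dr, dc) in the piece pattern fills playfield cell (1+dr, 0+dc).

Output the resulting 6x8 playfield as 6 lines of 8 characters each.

Answer: ........
.#......
##.....#
#......#
.......#
#.#.#..#

Derivation:
Fill (1+0,0+1) = (1,1)
Fill (1+1,0+0) = (2,0)
Fill (1+1,0+1) = (2,1)
Fill (1+2,0+0) = (3,0)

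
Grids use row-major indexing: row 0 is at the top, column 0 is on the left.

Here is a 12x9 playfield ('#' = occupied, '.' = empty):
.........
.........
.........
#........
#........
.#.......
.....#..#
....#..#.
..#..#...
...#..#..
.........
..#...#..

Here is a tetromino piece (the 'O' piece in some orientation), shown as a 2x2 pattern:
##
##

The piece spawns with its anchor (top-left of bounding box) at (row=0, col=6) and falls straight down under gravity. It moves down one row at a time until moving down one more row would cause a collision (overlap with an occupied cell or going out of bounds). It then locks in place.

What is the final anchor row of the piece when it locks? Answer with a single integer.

Answer: 5

Derivation:
Spawn at (row=0, col=6). Try each row:
  row 0: fits
  row 1: fits
  row 2: fits
  row 3: fits
  row 4: fits
  row 5: fits
  row 6: blocked -> lock at row 5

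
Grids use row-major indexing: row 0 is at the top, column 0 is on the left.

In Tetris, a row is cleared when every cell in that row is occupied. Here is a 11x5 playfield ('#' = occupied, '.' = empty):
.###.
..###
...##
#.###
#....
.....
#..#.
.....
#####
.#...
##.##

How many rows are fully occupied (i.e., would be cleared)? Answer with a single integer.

Answer: 1

Derivation:
Check each row:
  row 0: 2 empty cells -> not full
  row 1: 2 empty cells -> not full
  row 2: 3 empty cells -> not full
  row 3: 1 empty cell -> not full
  row 4: 4 empty cells -> not full
  row 5: 5 empty cells -> not full
  row 6: 3 empty cells -> not full
  row 7: 5 empty cells -> not full
  row 8: 0 empty cells -> FULL (clear)
  row 9: 4 empty cells -> not full
  row 10: 1 empty cell -> not full
Total rows cleared: 1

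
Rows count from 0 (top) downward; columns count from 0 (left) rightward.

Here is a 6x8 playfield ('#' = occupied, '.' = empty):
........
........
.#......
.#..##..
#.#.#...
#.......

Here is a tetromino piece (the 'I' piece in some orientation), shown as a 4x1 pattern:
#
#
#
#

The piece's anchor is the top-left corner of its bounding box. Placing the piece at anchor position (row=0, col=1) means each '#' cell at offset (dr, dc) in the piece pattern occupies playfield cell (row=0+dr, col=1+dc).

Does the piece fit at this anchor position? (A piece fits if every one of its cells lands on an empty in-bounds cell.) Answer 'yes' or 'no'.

Answer: no

Derivation:
Check each piece cell at anchor (0, 1):
  offset (0,0) -> (0,1): empty -> OK
  offset (1,0) -> (1,1): empty -> OK
  offset (2,0) -> (2,1): occupied ('#') -> FAIL
  offset (3,0) -> (3,1): occupied ('#') -> FAIL
All cells valid: no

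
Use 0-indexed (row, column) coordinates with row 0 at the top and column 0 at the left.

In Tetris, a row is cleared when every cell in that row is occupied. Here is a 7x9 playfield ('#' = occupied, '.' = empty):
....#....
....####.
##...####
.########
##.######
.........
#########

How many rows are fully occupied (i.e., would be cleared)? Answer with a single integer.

Answer: 1

Derivation:
Check each row:
  row 0: 8 empty cells -> not full
  row 1: 5 empty cells -> not full
  row 2: 3 empty cells -> not full
  row 3: 1 empty cell -> not full
  row 4: 1 empty cell -> not full
  row 5: 9 empty cells -> not full
  row 6: 0 empty cells -> FULL (clear)
Total rows cleared: 1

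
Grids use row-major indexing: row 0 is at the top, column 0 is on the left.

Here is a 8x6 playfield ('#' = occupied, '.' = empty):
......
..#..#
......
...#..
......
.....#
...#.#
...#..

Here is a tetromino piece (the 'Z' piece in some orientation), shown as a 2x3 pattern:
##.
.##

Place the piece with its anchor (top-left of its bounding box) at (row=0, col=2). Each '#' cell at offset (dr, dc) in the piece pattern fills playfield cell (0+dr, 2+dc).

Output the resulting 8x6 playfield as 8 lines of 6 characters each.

Fill (0+0,2+0) = (0,2)
Fill (0+0,2+1) = (0,3)
Fill (0+1,2+1) = (1,3)
Fill (0+1,2+2) = (1,4)

Answer: ..##..
..####
......
...#..
......
.....#
...#.#
...#..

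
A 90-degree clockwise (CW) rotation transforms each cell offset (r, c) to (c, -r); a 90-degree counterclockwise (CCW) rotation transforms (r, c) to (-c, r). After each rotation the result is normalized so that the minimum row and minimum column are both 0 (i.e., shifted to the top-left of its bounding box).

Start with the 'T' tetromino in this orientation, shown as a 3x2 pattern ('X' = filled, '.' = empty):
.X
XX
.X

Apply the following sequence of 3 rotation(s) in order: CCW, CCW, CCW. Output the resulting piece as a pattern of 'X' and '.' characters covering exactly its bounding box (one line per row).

Start:
.X
XX
.X
After rotation 1 (CCW):
XXX
.X.
After rotation 2 (CCW):
X.
XX
X.
After rotation 3 (CCW):
.X.
XXX

Answer: .X.
XXX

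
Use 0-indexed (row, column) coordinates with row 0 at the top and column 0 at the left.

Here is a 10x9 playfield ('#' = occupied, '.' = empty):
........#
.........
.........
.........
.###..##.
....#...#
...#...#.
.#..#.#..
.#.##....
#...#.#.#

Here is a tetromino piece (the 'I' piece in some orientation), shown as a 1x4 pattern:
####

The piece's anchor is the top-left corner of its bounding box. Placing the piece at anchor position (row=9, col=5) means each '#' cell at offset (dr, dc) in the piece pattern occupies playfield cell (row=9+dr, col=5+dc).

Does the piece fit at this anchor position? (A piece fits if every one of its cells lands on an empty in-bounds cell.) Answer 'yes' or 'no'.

Answer: no

Derivation:
Check each piece cell at anchor (9, 5):
  offset (0,0) -> (9,5): empty -> OK
  offset (0,1) -> (9,6): occupied ('#') -> FAIL
  offset (0,2) -> (9,7): empty -> OK
  offset (0,3) -> (9,8): occupied ('#') -> FAIL
All cells valid: no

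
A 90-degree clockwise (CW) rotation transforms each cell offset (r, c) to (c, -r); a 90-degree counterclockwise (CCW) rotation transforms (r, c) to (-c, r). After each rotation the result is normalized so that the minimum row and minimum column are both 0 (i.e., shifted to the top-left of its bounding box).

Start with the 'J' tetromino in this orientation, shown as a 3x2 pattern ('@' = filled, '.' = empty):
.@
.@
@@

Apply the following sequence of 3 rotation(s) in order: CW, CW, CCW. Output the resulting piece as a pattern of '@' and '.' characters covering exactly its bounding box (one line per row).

Start:
.@
.@
@@
After rotation 1 (CW):
@..
@@@
After rotation 2 (CW):
@@
@.
@.
After rotation 3 (CCW):
@..
@@@

Answer: @..
@@@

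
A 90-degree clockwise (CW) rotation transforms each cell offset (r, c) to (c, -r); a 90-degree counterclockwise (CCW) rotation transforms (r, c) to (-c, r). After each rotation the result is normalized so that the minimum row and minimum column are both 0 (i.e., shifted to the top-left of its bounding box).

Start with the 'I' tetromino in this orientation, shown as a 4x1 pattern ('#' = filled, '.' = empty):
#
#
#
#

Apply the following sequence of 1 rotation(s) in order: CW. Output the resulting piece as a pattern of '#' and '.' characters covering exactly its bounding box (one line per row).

Answer: ####

Derivation:
Start:
#
#
#
#
After rotation 1 (CW):
####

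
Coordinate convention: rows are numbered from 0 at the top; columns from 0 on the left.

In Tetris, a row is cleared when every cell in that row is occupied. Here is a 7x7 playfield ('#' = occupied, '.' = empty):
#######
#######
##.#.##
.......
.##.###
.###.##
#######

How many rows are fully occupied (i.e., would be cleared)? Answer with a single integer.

Answer: 3

Derivation:
Check each row:
  row 0: 0 empty cells -> FULL (clear)
  row 1: 0 empty cells -> FULL (clear)
  row 2: 2 empty cells -> not full
  row 3: 7 empty cells -> not full
  row 4: 2 empty cells -> not full
  row 5: 2 empty cells -> not full
  row 6: 0 empty cells -> FULL (clear)
Total rows cleared: 3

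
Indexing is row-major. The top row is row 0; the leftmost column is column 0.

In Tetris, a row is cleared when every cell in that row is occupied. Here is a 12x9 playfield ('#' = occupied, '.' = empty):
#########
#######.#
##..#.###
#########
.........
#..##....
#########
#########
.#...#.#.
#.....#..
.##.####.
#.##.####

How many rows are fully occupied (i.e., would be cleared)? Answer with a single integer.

Check each row:
  row 0: 0 empty cells -> FULL (clear)
  row 1: 1 empty cell -> not full
  row 2: 3 empty cells -> not full
  row 3: 0 empty cells -> FULL (clear)
  row 4: 9 empty cells -> not full
  row 5: 6 empty cells -> not full
  row 6: 0 empty cells -> FULL (clear)
  row 7: 0 empty cells -> FULL (clear)
  row 8: 6 empty cells -> not full
  row 9: 7 empty cells -> not full
  row 10: 3 empty cells -> not full
  row 11: 2 empty cells -> not full
Total rows cleared: 4

Answer: 4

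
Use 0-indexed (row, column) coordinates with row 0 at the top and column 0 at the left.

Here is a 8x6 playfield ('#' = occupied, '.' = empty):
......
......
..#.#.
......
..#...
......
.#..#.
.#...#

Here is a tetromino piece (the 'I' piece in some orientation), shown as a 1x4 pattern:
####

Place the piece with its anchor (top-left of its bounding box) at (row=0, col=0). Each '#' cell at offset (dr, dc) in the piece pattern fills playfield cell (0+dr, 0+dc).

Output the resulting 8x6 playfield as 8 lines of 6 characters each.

Answer: ####..
......
..#.#.
......
..#...
......
.#..#.
.#...#

Derivation:
Fill (0+0,0+0) = (0,0)
Fill (0+0,0+1) = (0,1)
Fill (0+0,0+2) = (0,2)
Fill (0+0,0+3) = (0,3)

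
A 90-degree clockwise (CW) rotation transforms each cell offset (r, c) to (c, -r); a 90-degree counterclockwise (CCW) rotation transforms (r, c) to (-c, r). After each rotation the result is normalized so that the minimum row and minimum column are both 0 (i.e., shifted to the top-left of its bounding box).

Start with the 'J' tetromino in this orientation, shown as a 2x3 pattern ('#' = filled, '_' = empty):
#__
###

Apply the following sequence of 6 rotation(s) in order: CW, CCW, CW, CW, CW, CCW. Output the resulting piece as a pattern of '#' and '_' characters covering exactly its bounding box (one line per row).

Start:
#__
###
After rotation 1 (CW):
##
#_
#_
After rotation 2 (CCW):
#__
###
After rotation 3 (CW):
##
#_
#_
After rotation 4 (CW):
###
__#
After rotation 5 (CW):
_#
_#
##
After rotation 6 (CCW):
###
__#

Answer: ###
__#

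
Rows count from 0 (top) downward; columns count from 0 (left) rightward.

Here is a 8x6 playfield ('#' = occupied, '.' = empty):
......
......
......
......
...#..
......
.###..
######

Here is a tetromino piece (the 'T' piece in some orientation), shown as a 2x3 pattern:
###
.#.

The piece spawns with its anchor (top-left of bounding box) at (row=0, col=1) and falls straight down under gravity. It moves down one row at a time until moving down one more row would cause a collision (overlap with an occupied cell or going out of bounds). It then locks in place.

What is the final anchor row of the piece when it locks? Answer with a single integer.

Spawn at (row=0, col=1). Try each row:
  row 0: fits
  row 1: fits
  row 2: fits
  row 3: fits
  row 4: blocked -> lock at row 3

Answer: 3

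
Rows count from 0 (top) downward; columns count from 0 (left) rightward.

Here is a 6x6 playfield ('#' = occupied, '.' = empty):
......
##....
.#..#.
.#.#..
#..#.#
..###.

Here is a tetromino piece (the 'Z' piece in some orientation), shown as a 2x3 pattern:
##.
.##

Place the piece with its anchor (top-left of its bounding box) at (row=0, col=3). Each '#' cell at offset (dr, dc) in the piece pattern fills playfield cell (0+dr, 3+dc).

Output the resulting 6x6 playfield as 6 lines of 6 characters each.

Answer: ...##.
##..##
.#..#.
.#.#..
#..#.#
..###.

Derivation:
Fill (0+0,3+0) = (0,3)
Fill (0+0,3+1) = (0,4)
Fill (0+1,3+1) = (1,4)
Fill (0+1,3+2) = (1,5)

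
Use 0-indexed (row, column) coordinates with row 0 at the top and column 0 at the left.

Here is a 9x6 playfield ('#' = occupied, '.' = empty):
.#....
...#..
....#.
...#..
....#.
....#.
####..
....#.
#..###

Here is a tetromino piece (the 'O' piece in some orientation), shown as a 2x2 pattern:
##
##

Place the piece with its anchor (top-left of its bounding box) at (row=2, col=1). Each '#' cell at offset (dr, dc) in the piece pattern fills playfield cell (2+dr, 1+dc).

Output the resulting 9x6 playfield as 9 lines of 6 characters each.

Answer: .#....
...#..
.##.#.
.###..
....#.
....#.
####..
....#.
#..###

Derivation:
Fill (2+0,1+0) = (2,1)
Fill (2+0,1+1) = (2,2)
Fill (2+1,1+0) = (3,1)
Fill (2+1,1+1) = (3,2)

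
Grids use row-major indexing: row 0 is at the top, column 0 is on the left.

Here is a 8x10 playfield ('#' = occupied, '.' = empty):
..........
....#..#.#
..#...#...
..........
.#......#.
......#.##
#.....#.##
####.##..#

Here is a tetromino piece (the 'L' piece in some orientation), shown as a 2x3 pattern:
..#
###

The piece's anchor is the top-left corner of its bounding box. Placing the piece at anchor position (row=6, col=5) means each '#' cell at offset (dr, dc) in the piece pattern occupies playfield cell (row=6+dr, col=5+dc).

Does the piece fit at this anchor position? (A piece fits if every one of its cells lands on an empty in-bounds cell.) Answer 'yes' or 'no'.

Check each piece cell at anchor (6, 5):
  offset (0,2) -> (6,7): empty -> OK
  offset (1,0) -> (7,5): occupied ('#') -> FAIL
  offset (1,1) -> (7,6): occupied ('#') -> FAIL
  offset (1,2) -> (7,7): empty -> OK
All cells valid: no

Answer: no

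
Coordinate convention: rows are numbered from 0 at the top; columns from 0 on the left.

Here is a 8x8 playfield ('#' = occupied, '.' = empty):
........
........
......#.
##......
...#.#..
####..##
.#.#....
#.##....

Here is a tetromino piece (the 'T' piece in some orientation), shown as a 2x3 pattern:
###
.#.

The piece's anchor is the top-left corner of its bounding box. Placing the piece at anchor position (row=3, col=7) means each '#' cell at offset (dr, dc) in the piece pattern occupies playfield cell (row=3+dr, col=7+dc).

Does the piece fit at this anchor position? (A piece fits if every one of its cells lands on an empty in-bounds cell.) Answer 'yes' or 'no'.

Answer: no

Derivation:
Check each piece cell at anchor (3, 7):
  offset (0,0) -> (3,7): empty -> OK
  offset (0,1) -> (3,8): out of bounds -> FAIL
  offset (0,2) -> (3,9): out of bounds -> FAIL
  offset (1,1) -> (4,8): out of bounds -> FAIL
All cells valid: no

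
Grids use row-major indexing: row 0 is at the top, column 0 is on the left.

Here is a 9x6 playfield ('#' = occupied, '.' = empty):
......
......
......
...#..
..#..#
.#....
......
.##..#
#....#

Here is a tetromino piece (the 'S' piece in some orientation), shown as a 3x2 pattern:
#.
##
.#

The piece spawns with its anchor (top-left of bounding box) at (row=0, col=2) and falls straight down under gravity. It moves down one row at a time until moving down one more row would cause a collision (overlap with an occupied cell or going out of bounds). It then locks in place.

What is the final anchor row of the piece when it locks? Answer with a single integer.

Answer: 0

Derivation:
Spawn at (row=0, col=2). Try each row:
  row 0: fits
  row 1: blocked -> lock at row 0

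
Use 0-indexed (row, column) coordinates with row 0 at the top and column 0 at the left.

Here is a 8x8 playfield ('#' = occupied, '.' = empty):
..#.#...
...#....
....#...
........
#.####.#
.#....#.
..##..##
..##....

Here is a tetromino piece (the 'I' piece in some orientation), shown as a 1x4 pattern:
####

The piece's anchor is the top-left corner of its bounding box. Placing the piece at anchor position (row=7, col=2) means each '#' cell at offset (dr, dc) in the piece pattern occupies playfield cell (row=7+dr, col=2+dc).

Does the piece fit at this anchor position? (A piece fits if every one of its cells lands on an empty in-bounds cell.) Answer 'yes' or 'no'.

Check each piece cell at anchor (7, 2):
  offset (0,0) -> (7,2): occupied ('#') -> FAIL
  offset (0,1) -> (7,3): occupied ('#') -> FAIL
  offset (0,2) -> (7,4): empty -> OK
  offset (0,3) -> (7,5): empty -> OK
All cells valid: no

Answer: no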